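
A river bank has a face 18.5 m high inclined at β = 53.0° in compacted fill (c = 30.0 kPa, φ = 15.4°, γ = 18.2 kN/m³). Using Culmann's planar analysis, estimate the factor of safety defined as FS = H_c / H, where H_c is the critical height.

H_c = (4c/γ) · sinβ cosφ / [1 − cos(β − φ)]
    = (4·30.0/18.2) · sin53.0°·cos15.4° / [1 − cos37.6°]
    = 6.593 · 0.7700 / 0.2077 = 24.44 m
FS = H_c / H = 24.44 / 18.5 = 1.321

FS = 1.32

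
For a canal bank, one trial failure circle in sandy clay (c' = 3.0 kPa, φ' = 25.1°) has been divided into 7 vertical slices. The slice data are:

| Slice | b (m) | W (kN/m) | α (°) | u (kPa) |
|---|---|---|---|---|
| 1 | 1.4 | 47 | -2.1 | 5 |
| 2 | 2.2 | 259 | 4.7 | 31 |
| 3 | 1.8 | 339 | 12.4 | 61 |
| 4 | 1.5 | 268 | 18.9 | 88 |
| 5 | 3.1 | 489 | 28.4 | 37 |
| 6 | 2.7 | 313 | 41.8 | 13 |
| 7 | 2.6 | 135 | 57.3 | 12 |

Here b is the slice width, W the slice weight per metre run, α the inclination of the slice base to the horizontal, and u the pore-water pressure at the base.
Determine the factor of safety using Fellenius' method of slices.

FS = 0.76

Ordinary method of slices: FS = Σ[c'·Δl_i + (W_i cosα_i − u_i·Δl_i)·tanφ'] / Σ W_i sinα_i, with Δl_i = b_i / cosα_i.
Slice 1: Δl = 1.4/cos(-2.1°) = 1.401 m; N'_1 = 47·cos(-2.1°) − 5·1.401 = 40.0; c'Δl = 4.20; W sinα = -1.7
Slice 2: Δl = 2.2/cos4.7° = 2.207 m; N'_2 = 259·cos4.7° − 31·2.207 = 189.7; c'Δl = 6.62; W sinα = 21.2
Slice 3: Δl = 1.8/cos12.4° = 1.843 m; N'_3 = 339·cos12.4° − 61·1.843 = 218.7; c'Δl = 5.53; W sinα = 72.8
Slice 4: Δl = 1.5/cos18.9° = 1.585 m; N'_4 = 268·cos18.9° − 88·1.585 = 114.0; c'Δl = 4.76; W sinα = 86.8
Slice 5: Δl = 3.1/cos28.4° = 3.524 m; N'_5 = 489·cos28.4° − 37·3.524 = 299.8; c'Δl = 10.57; W sinα = 232.6
Slice 6: Δl = 2.7/cos41.8° = 3.622 m; N'_6 = 313·cos41.8° − 13·3.622 = 186.2; c'Δl = 10.87; W sinα = 208.6
Slice 7: Δl = 2.6/cos57.3° = 4.813 m; N'_7 = 135·cos57.3° − 12·4.813 = 15.2; c'Δl = 14.44; W sinα = 113.6
Σc'Δl = 57.0 kN/m; ΣN' = 1063.5 kN/m; ΣW sinα = 733.9 kN/m
Resisting = 57.0 + 1063.5·tan25.1° = 57.0 + 498.2 = 555.2 kN/m
FS = 555.2 / 733.9 = 0.756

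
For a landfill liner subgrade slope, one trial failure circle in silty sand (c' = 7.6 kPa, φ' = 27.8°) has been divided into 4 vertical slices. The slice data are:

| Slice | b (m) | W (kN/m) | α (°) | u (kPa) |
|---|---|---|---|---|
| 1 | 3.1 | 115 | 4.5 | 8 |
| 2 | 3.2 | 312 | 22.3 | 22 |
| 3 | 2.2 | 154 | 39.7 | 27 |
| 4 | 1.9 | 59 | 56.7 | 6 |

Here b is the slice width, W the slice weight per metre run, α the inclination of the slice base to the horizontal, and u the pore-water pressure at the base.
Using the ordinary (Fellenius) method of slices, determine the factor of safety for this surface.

Ordinary method of slices: FS = Σ[c'·Δl_i + (W_i cosα_i − u_i·Δl_i)·tanφ'] / Σ W_i sinα_i, with Δl_i = b_i / cosα_i.
Slice 1: Δl = 3.1/cos4.5° = 3.110 m; N'_1 = 115·cos4.5° − 8·3.110 = 89.8; c'Δl = 23.63; W sinα = 9.0
Slice 2: Δl = 3.2/cos22.3° = 3.459 m; N'_2 = 312·cos22.3° − 22·3.459 = 212.6; c'Δl = 26.29; W sinα = 118.4
Slice 3: Δl = 2.2/cos39.7° = 2.859 m; N'_3 = 154·cos39.7° − 27·2.859 = 41.3; c'Δl = 21.73; W sinα = 98.4
Slice 4: Δl = 1.9/cos56.7° = 3.461 m; N'_4 = 59·cos56.7° − 6·3.461 = 11.6; c'Δl = 26.30; W sinα = 49.3
Σc'Δl = 98.0 kN/m; ΣN' = 355.3 kN/m; ΣW sinα = 275.1 kN/m
Resisting = 98.0 + 355.3·tan27.8° = 98.0 + 187.3 = 285.3 kN/m
FS = 285.3 / 275.1 = 1.037

FS = 1.04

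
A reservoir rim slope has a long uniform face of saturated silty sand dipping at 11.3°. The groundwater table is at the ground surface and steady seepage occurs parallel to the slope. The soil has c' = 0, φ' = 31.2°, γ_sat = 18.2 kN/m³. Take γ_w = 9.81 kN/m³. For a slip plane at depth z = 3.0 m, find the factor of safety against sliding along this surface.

With seepage parallel to the slope and the water table at the surface, the effective normal stress on the slip plane uses the buoyant unit weight γ' = γ_sat − γ_w while the driving shear stress uses γ_sat:
FS = [c' + γ' z cos²β tanφ'] / [γ_sat z sinβ cosβ]
(For c' = 0 this reduces to FS = (γ'/γ_sat)·tanφ'/tanβ.)
γ' = 18.2 − 9.81 = 8.39 kN/m³
Numerator = 0.0 + 8.39·3.0·cos²11.3°·tan31.2° = 0.0 + 8.39·3.0·0.9616·0.6056 = 14.658 kPa
Denominator = 18.2·3.0·sin11.3°·cos11.3° = 18.2·3.0·0.1959·0.9806 = 10.491 kPa
FS = 14.658 / 10.491 = 1.397

FS = 1.40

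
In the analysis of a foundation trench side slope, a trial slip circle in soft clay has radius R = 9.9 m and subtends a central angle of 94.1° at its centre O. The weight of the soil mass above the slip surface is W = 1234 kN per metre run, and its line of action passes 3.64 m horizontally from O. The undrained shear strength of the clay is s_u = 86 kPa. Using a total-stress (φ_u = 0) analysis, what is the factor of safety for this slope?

Taking moments about the centre O, the resisting moment is provided by the undrained shear strength acting along the arc:
Arc length L_a = R·θ = 9.9·(94.1°·π/180) = 9.9·1.6424 = 16.26 m
M_R = s_u·L_a·R = 86·16.26·9.9 = 13843.2 kN·m/m
M_D = W·d = 1234·3.64 = 4491.8 kN·m/m
FS = M_R / M_D = 13843.2 / 4491.8 = 3.082

FS = 3.08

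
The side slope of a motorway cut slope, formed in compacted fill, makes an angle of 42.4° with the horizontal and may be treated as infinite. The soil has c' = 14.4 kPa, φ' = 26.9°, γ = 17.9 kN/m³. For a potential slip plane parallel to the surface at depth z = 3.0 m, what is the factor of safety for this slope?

For an infinite slope with a slip plane parallel to the surface (no pore pressure): FS = [c' + γz cos²β tanφ'] / [γz sinβ cosβ].
γz = 17.9·3.0 = 53.70 kN/m²
Numerator = 14.4 + 53.70·cos²42.4°·tan26.9° = 14.4 + 53.70·0.5453·0.5073 = 29.256 kPa
Denominator = 53.70·sin42.4°·cos42.4° = 53.70·0.6743·0.7385 = 26.739 kPa
FS = 29.256 / 26.739 = 1.094

FS = 1.09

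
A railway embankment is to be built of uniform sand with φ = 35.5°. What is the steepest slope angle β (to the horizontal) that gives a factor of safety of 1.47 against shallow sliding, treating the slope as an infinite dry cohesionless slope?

β = 25.9°

For an infinite dry cohesionless slope FS = tanφ/tanβ, so tanβ = tanφ / FS.
tanβ = tan35.5° / 1.47 = 0.7133 / 1.47 = 0.4852
β = arctan(0.4852) = 25.88°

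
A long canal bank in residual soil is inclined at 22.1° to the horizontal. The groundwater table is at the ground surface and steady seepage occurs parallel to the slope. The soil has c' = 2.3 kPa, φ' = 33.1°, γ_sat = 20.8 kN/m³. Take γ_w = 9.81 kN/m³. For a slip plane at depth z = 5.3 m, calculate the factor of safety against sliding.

With seepage parallel to the slope and the water table at the surface, the effective normal stress on the slip plane uses the buoyant unit weight γ' = γ_sat − γ_w while the driving shear stress uses γ_sat:
FS = [c' + γ' z cos²β tanφ'] / [γ_sat z sinβ cosβ]
γ' = 20.8 − 9.81 = 10.99 kN/m³
Numerator = 2.3 + 10.99·5.3·cos²22.1°·tan33.1° = 2.3 + 10.99·5.3·0.8585·0.6519 = 34.896 kPa
Denominator = 20.8·5.3·sin22.1°·cos22.1° = 20.8·5.3·0.3762·0.9265 = 38.428 kPa
FS = 34.896 / 38.428 = 0.908

FS = 0.91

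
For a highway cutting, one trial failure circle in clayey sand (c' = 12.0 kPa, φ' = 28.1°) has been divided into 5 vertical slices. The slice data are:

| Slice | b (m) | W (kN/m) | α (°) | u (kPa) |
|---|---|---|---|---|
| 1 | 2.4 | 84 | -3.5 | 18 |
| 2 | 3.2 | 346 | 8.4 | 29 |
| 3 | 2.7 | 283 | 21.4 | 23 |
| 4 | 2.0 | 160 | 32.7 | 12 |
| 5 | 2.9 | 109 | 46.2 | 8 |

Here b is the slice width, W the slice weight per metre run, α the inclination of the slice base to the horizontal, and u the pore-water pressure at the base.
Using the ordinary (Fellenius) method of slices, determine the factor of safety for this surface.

Ordinary method of slices: FS = Σ[c'·Δl_i + (W_i cosα_i − u_i·Δl_i)·tanφ'] / Σ W_i sinα_i, with Δl_i = b_i / cosα_i.
Slice 1: Δl = 2.4/cos(-3.5°) = 2.404 m; N'_1 = 84·cos(-3.5°) − 18·2.404 = 40.6; c'Δl = 28.85; W sinα = -5.1
Slice 2: Δl = 3.2/cos8.4° = 3.235 m; N'_2 = 346·cos8.4° − 29·3.235 = 248.5; c'Δl = 38.82; W sinα = 50.5
Slice 3: Δl = 2.7/cos21.4° = 2.900 m; N'_3 = 283·cos21.4° − 23·2.900 = 196.8; c'Δl = 34.80; W sinα = 103.3
Slice 4: Δl = 2.0/cos32.7° = 2.377 m; N'_4 = 160·cos32.7° − 12·2.377 = 106.1; c'Δl = 28.52; W sinα = 86.4
Slice 5: Δl = 2.9/cos46.2° = 4.190 m; N'_5 = 109·cos46.2° − 8·4.190 = 41.9; c'Δl = 50.28; W sinα = 78.7
Σc'Δl = 181.3 kN/m; ΣN' = 633.9 kN/m; ΣW sinα = 313.8 kN/m
Resisting = 181.3 + 633.9·tan28.1° = 181.3 + 338.5 = 519.7 kN/m
FS = 519.7 / 313.8 = 1.656

FS = 1.66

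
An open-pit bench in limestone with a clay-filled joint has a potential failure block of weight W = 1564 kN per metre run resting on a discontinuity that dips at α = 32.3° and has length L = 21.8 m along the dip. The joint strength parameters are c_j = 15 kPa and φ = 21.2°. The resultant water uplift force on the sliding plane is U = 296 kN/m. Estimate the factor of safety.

FS = 0.87

Resolving the block weight along and normal to the plane and applying the Mohr–Coulomb strength on the joint:
N' = W cosα − U = 1564·cos32.3° − 296 = 1026.0 kN/m
Driving force T = W sinα = 1564·sin32.3° = 835.7 kN/m
Resisting force R = c_j·L + N'·tanφ = 15·21.8 + 1026.0·tan21.2° = 327.0 + 398.0 = 725.0 kN/m
FS = R / T = 725.0 / 835.7 = 0.867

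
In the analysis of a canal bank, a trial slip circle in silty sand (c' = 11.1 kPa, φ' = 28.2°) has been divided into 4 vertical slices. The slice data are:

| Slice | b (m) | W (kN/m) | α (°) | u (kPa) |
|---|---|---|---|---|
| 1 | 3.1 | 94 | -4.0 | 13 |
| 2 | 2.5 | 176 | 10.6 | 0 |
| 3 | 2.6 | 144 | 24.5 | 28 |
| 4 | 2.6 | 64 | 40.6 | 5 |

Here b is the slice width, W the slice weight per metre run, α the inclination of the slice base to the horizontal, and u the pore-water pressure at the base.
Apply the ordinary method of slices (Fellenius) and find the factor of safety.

FS = 2.34

Ordinary method of slices: FS = Σ[c'·Δl_i + (W_i cosα_i − u_i·Δl_i)·tanφ'] / Σ W_i sinα_i, with Δl_i = b_i / cosα_i.
Slice 1: Δl = 3.1/cos(-4.0°) = 3.108 m; N'_1 = 94·cos(-4.0°) − 13·3.108 = 53.4; c'Δl = 34.49; W sinα = -6.6
Slice 2: Δl = 2.5/cos10.6° = 2.543 m; N'_2 = 176·cos10.6° − 0·2.543 = 173.0; c'Δl = 28.23; W sinα = 32.4
Slice 3: Δl = 2.6/cos24.5° = 2.857 m; N'_3 = 144·cos24.5° − 28·2.857 = 51.0; c'Δl = 31.72; W sinα = 59.7
Slice 4: Δl = 2.6/cos40.6° = 3.424 m; N'_4 = 64·cos40.6° − 5·3.424 = 31.5; c'Δl = 38.01; W sinα = 41.6
Σc'Δl = 132.5 kN/m; ΣN' = 308.9 kN/m; ΣW sinα = 127.2 kN/m
Resisting = 132.5 + 308.9·tan28.2° = 132.5 + 165.6 = 298.1 kN/m
FS = 298.1 / 127.2 = 2.344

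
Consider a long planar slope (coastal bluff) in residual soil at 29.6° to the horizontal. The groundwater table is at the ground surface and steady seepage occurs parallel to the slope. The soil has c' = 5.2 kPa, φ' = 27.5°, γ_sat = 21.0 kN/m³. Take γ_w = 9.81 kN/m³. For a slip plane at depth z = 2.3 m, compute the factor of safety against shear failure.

With seepage parallel to the slope and the water table at the surface, the effective normal stress on the slip plane uses the buoyant unit weight γ' = γ_sat − γ_w while the driving shear stress uses γ_sat:
FS = [c' + γ' z cos²β tanφ'] / [γ_sat z sinβ cosβ]
γ' = 21.0 − 9.81 = 11.19 kN/m³
Numerator = 5.2 + 11.19·2.3·cos²29.6°·tan27.5° = 5.2 + 11.19·2.3·0.7560·0.5206 = 15.329 kPa
Denominator = 21.0·2.3·sin29.6°·cos29.6° = 21.0·2.3·0.4939·0.8695 = 20.744 kPa
FS = 15.329 / 20.744 = 0.739

FS = 0.74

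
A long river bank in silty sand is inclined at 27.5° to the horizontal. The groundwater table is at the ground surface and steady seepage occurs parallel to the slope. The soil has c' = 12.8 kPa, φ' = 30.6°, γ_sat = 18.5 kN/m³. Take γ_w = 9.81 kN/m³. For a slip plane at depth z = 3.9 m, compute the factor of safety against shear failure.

With seepage parallel to the slope and the water table at the surface, the effective normal stress on the slip plane uses the buoyant unit weight γ' = γ_sat − γ_w while the driving shear stress uses γ_sat:
FS = [c' + γ' z cos²β tanφ'] / [γ_sat z sinβ cosβ]
γ' = 18.5 − 9.81 = 8.69 kN/m³
Numerator = 12.8 + 8.69·3.9·cos²27.5°·tan30.6° = 12.8 + 8.69·3.9·0.7868·0.5914 = 28.570 kPa
Denominator = 18.5·3.9·sin27.5°·cos27.5° = 18.5·3.9·0.4617·0.8870 = 29.551 kPa
FS = 28.570 / 29.551 = 0.967

FS = 0.97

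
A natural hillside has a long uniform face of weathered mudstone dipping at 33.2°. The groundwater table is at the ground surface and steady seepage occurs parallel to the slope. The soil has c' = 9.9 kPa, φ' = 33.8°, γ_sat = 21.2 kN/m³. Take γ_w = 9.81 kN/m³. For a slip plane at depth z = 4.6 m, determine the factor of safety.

With seepage parallel to the slope and the water table at the surface, the effective normal stress on the slip plane uses the buoyant unit weight γ' = γ_sat − γ_w while the driving shear stress uses γ_sat:
FS = [c' + γ' z cos²β tanφ'] / [γ_sat z sinβ cosβ]
γ' = 21.2 − 9.81 = 11.39 kN/m³
Numerator = 9.9 + 11.39·4.6·cos²33.2°·tan33.8° = 9.9 + 11.39·4.6·0.7002·0.6694 = 34.458 kPa
Denominator = 21.2·4.6·sin33.2°·cos33.2° = 21.2·4.6·0.5476·0.8368 = 44.682 kPa
FS = 34.458 / 44.682 = 0.771

FS = 0.77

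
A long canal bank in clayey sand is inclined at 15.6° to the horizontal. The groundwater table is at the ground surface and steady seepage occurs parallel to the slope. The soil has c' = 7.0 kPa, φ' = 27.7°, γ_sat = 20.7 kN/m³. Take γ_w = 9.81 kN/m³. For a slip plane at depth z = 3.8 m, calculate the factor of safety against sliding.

FS = 1.33

With seepage parallel to the slope and the water table at the surface, the effective normal stress on the slip plane uses the buoyant unit weight γ' = γ_sat − γ_w while the driving shear stress uses γ_sat:
FS = [c' + γ' z cos²β tanφ'] / [γ_sat z sinβ cosβ]
γ' = 20.7 − 9.81 = 10.89 kN/m³
Numerator = 7.0 + 10.89·3.8·cos²15.6°·tan27.7° = 7.0 + 10.89·3.8·0.9277·0.5250 = 27.155 kPa
Denominator = 20.7·3.8·sin15.6°·cos15.6° = 20.7·3.8·0.2689·0.9632 = 20.374 kPa
FS = 27.155 / 20.374 = 1.333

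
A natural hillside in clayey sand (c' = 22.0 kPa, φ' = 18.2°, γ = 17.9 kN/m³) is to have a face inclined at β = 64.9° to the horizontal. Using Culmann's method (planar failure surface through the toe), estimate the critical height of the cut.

Culmann's analysis gives the critical failure plane at α_cr = (β + φ')/2 = (64.9 + 18.2)/2 = 41.6°, and the critical height
H_c = (4c'/γ) · sinβ cosφ' / [1 − cos(β − φ')]
    = (4·22.0/17.9) · sin64.9°·cos18.2° / [1 − cos(46.7°)]
    = 4.916 · 0.9056·0.9500 / [1 − 0.6858]
    = 4.916 · 0.8603 / 0.3142
    = 13.46 m

H_c = 13.46 m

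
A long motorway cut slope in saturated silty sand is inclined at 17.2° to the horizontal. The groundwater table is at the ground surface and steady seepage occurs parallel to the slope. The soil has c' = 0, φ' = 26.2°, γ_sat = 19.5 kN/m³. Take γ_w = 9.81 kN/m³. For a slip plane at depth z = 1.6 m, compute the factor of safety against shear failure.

FS = 0.79

With seepage parallel to the slope and the water table at the surface, the effective normal stress on the slip plane uses the buoyant unit weight γ' = γ_sat − γ_w while the driving shear stress uses γ_sat:
FS = [c' + γ' z cos²β tanφ'] / [γ_sat z sinβ cosβ]
(For c' = 0 this reduces to FS = (γ'/γ_sat)·tanφ'/tanβ.)
γ' = 19.5 − 9.81 = 9.69 kN/m³
Numerator = 0.0 + 9.69·1.6·cos²17.2°·tan26.2° = 0.0 + 9.69·1.6·0.9126·0.4921 = 6.962 kPa
Denominator = 19.5·1.6·sin17.2°·cos17.2° = 19.5·1.6·0.2957·0.9553 = 8.813 kPa
FS = 6.962 / 8.813 = 0.790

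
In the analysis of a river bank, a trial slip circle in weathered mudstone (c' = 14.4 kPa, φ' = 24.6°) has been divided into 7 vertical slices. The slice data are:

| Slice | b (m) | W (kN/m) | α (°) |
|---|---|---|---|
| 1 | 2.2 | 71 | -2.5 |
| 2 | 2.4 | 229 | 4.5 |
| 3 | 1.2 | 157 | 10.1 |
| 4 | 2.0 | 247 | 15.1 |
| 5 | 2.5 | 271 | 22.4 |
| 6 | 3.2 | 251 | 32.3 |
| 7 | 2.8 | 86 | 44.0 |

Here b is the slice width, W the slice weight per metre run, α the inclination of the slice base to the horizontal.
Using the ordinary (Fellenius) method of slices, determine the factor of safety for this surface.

Ordinary method of slices: FS = Σ[c'·Δl_i + (W_i cosα_i)·tanφ'] / Σ W_i sinα_i, with Δl_i = b_i / cosα_i.
Slice 1: Δl = 2.2/cos(-2.5°) = 2.202 m; N'_1 = 71·cos(-2.5°) = 70.9; c'Δl = 31.71; W sinα = -3.1
Slice 2: Δl = 2.4/cos4.5° = 2.407 m; N'_2 = 229·cos4.5° = 228.3; c'Δl = 34.67; W sinα = 18.0
Slice 3: Δl = 1.2/cos10.1° = 1.219 m; N'_3 = 157·cos10.1° = 154.6; c'Δl = 17.55; W sinα = 27.5
Slice 4: Δl = 2.0/cos15.1° = 2.072 m; N'_4 = 247·cos15.1° = 238.5; c'Δl = 29.83; W sinα = 64.3
Slice 5: Δl = 2.5/cos22.4° = 2.704 m; N'_5 = 271·cos22.4° = 250.6; c'Δl = 38.94; W sinα = 103.3
Slice 6: Δl = 3.2/cos32.3° = 3.786 m; N'_6 = 251·cos32.3° = 212.2; c'Δl = 54.52; W sinα = 134.1
Slice 7: Δl = 2.8/cos44.0° = 3.892 m; N'_7 = 86·cos44.0° = 61.9; c'Δl = 56.05; W sinα = 59.7
Σc'Δl = 263.3 kN/m; ΣN' = 1216.8 kN/m; ΣW sinα = 403.9 kN/m
Resisting = 263.3 + 1216.8·tan24.6° = 263.3 + 557.1 = 820.4 kN/m
FS = 820.4 / 403.9 = 2.031

FS = 2.03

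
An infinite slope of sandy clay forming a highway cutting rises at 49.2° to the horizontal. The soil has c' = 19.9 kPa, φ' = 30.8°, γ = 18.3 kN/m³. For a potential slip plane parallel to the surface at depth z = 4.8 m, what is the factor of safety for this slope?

FS = 0.97

For an infinite slope with a slip plane parallel to the surface (no pore pressure): FS = [c' + γz cos²β tanφ'] / [γz sinβ cosβ].
γz = 18.3·4.8 = 87.84 kN/m²
Numerator = 19.9 + 87.84·cos²49.2°·tan30.8° = 19.9 + 87.84·0.4270·0.5961 = 42.257 kPa
Denominator = 87.84·sin49.2°·cos49.2° = 87.84·0.7570·0.6534 = 43.449 kPa
FS = 42.257 / 43.449 = 0.973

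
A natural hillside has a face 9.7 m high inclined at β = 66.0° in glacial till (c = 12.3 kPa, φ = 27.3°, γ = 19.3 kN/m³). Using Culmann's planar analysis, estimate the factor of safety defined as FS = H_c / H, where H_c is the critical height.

FS = 0.97

H_c = (4c/γ) · sinβ cosφ / [1 − cos(β − φ)]
    = (4·12.3/19.3) · sin66.0°·cos27.3° / [1 − cos38.7°]
    = 2.549 · 0.8118 / 0.2196 = 9.42 m
FS = H_c / H = 9.42 / 9.7 = 0.972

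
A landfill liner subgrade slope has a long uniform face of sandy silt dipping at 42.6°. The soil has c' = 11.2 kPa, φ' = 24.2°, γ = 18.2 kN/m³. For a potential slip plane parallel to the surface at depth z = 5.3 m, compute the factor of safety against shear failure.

For an infinite slope with a slip plane parallel to the surface (no pore pressure): FS = [c' + γz cos²β tanφ'] / [γz sinβ cosβ].
γz = 18.2·5.3 = 96.46 kN/m²
Numerator = 11.2 + 96.46·cos²42.6°·tan24.2° = 11.2 + 96.46·0.5418·0.4494 = 34.689 kPa
Denominator = 96.46·sin42.6°·cos42.6° = 96.46·0.6769·0.7361 = 48.061 kPa
FS = 34.689 / 48.061 = 0.722

FS = 0.72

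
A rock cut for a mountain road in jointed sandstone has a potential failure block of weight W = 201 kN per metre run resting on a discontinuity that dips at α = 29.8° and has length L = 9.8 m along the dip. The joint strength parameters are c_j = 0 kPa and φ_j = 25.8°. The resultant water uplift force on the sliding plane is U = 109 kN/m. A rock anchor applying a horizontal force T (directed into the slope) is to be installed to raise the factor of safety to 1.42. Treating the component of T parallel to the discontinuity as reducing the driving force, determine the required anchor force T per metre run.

Resolving forces along and normal to the sliding plane, with the horizontal anchor force T adding T·sinα to the effective normal force and T·cosα acting up the plane against the driving force:
FS = [c_jL + (W cosα − U + T sinα) tanφ_j] / [W sinα − T cosα]
Without the anchor: N' = 65.4 kN/m, driving T_d = 99.9 kN/m, resisting R = 0·9.8 + 65.4·tan25.8° = 31.6 kN/m, FS = 0.32.
Setting FS = 1.42 and solving for T:
1.42·(99.9 − T cos29.8°) = 31.6 + T sin29.8°·tan25.8°
T·(sin29.8°·tan25.8° + 1.42·cos29.8°) = 1.42·99.9 − 31.6
T·(0.4970·0.4834 + 1.42·0.8678) = 141.8 − 31.6 = 110.2
T·1.4725 = 110.2
T = 74.9 kN/m

T = 75 kN/m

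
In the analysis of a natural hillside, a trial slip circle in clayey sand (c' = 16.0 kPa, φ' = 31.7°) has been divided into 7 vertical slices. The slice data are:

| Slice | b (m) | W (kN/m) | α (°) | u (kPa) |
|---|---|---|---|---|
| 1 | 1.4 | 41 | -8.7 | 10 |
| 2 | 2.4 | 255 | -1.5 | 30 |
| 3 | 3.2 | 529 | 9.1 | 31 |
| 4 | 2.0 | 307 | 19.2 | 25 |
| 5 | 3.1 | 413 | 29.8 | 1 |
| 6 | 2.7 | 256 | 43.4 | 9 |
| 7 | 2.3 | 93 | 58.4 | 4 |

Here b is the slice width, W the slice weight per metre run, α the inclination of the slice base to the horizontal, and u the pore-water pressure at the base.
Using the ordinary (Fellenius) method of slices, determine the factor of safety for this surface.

FS = 1.90

Ordinary method of slices: FS = Σ[c'·Δl_i + (W_i cosα_i − u_i·Δl_i)·tanφ'] / Σ W_i sinα_i, with Δl_i = b_i / cosα_i.
Slice 1: Δl = 1.4/cos(-8.7°) = 1.416 m; N'_1 = 41·cos(-8.7°) − 10·1.416 = 26.4; c'Δl = 22.66; W sinα = -6.2
Slice 2: Δl = 2.4/cos(-1.5°) = 2.401 m; N'_2 = 255·cos(-1.5°) − 30·2.401 = 182.9; c'Δl = 38.41; W sinα = -6.7
Slice 3: Δl = 3.2/cos9.1° = 3.241 m; N'_3 = 529·cos9.1° − 31·3.241 = 421.9; c'Δl = 51.85; W sinα = 83.7
Slice 4: Δl = 2.0/cos19.2° = 2.118 m; N'_4 = 307·cos19.2° − 25·2.118 = 237.0; c'Δl = 33.88; W sinα = 101.0
Slice 5: Δl = 3.1/cos29.8° = 3.572 m; N'_5 = 413·cos29.8° − 1·3.572 = 354.8; c'Δl = 57.16; W sinα = 205.3
Slice 6: Δl = 2.7/cos43.4° = 3.716 m; N'_6 = 256·cos43.4° − 9·3.716 = 152.6; c'Δl = 59.46; W sinα = 175.9
Slice 7: Δl = 2.3/cos58.4° = 4.389 m; N'_7 = 93·cos58.4° − 4·4.389 = 31.2; c'Δl = 70.23; W sinα = 79.2
Σc'Δl = 333.7 kN/m; ΣN' = 1406.7 kN/m; ΣW sinα = 632.1 kN/m
Resisting = 333.7 + 1406.7·tan31.7° = 333.7 + 868.8 = 1202.4 kN/m
FS = 1202.4 / 632.1 = 1.902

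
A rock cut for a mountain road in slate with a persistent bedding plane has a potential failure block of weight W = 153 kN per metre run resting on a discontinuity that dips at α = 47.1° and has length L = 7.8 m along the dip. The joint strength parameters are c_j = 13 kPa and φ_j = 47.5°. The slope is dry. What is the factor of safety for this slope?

FS = 1.92

Resolving the block weight along and normal to the plane and applying the Mohr–Coulomb strength on the joint:
N' = W cosα = 153·cos47.1° = 104.2 kN/m
Driving force T = W sinα = 153·sin47.1° = 112.1 kN/m
Resisting force R = c_j·L + N'·tanφ_j = 13·7.8 + 104.2·tan47.5° = 101.4 + 113.7 = 215.1 kN/m
FS = R / T = 215.1 / 112.1 = 1.919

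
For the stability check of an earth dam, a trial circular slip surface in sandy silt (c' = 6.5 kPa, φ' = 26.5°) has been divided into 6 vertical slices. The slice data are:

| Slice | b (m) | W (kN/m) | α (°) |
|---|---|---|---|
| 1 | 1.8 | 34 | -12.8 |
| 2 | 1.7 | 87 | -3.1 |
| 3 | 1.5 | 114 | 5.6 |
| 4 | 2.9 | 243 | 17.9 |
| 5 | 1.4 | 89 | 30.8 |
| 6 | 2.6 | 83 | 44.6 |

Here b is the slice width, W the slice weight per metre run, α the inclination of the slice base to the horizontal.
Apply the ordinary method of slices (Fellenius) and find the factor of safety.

Ordinary method of slices: FS = Σ[c'·Δl_i + (W_i cosα_i)·tanφ'] / Σ W_i sinα_i, with Δl_i = b_i / cosα_i.
Slice 1: Δl = 1.8/cos(-12.8°) = 1.846 m; N'_1 = 34·cos(-12.8°) = 33.2; c'Δl = 12.00; W sinα = -7.5
Slice 2: Δl = 1.7/cos(-3.1°) = 1.702 m; N'_2 = 87·cos(-3.1°) = 86.9; c'Δl = 11.07; W sinα = -4.7
Slice 3: Δl = 1.5/cos5.6° = 1.507 m; N'_3 = 114·cos5.6° = 113.5; c'Δl = 9.80; W sinα = 11.1
Slice 4: Δl = 2.9/cos17.9° = 3.048 m; N'_4 = 243·cos17.9° = 231.2; c'Δl = 19.81; W sinα = 74.7
Slice 5: Δl = 1.4/cos30.8° = 1.630 m; N'_5 = 89·cos30.8° = 76.4; c'Δl = 10.59; W sinα = 45.6
Slice 6: Δl = 2.6/cos44.6° = 3.652 m; N'_6 = 83·cos44.6° = 59.1; c'Δl = 23.74; W sinα = 58.3
Σc'Δl = 87.0 kN/m; ΣN' = 600.3 kN/m; ΣW sinα = 177.4 kN/m
Resisting = 87.0 + 600.3·tan26.5° = 87.0 + 299.3 = 386.3 kN/m
FS = 386.3 / 177.4 = 2.177

FS = 2.18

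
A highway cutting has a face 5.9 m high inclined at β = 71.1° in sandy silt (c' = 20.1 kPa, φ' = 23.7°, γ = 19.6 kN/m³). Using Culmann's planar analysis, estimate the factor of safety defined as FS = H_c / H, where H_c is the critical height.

FS = 1.86

H_c = (4c'/γ) · sinβ cosφ' / [1 − cos(β − φ')]
    = (4·20.1/19.6) · sin71.1°·cos23.7° / [1 − cos47.4°]
    = 4.102 · 0.8663 / 0.3231 = 11.00 m
FS = H_c / H = 11.00 / 5.9 = 1.864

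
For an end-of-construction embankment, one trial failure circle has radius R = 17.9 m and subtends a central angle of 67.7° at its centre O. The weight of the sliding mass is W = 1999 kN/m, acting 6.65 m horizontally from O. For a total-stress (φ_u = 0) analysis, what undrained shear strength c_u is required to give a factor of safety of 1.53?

c_u = 53.7 kPa

FS = c_u·L_a·R / (W·d), so c_u = FS·W·d / (L_a·R).
Arc length L_a = R·θ = 17.9·(67.7°·π/180) = 17.9·1.1816 = 21.15 m
c_u = 1.53·1999·6.65 / (21.15·17.9) = 20338.8 / 378.59 = 53.72 kPa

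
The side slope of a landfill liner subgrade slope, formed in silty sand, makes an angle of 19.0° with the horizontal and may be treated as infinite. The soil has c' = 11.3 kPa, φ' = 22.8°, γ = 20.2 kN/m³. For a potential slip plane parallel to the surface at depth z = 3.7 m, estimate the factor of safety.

FS = 1.71

For an infinite slope with a slip plane parallel to the surface (no pore pressure): FS = [c' + γz cos²β tanφ'] / [γz sinβ cosβ].
γz = 20.2·3.7 = 74.74 kN/m²
Numerator = 11.3 + 74.74·cos²19.0°·tan22.8° = 11.3 + 74.74·0.8940·0.4204 = 39.388 kPa
Denominator = 74.74·sin19.0°·cos19.0° = 74.74·0.3256·0.9455 = 23.007 kPa
FS = 39.388 / 23.007 = 1.712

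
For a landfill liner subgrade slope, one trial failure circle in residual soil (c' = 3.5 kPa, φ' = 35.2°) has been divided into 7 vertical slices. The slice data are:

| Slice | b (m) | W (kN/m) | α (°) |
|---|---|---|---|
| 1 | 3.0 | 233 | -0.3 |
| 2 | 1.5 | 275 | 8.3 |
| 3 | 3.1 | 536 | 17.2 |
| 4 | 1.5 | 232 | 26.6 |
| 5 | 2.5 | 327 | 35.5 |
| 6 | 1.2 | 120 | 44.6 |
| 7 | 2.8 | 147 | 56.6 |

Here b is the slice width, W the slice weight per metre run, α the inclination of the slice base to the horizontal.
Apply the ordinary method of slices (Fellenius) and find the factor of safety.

FS = 1.77

Ordinary method of slices: FS = Σ[c'·Δl_i + (W_i cosα_i)·tanφ'] / Σ W_i sinα_i, with Δl_i = b_i / cosα_i.
Slice 1: Δl = 3.0/cos(-0.3°) = 3.000 m; N'_1 = 233·cos(-0.3°) = 233.0; c'Δl = 10.50; W sinα = -1.2
Slice 2: Δl = 1.5/cos8.3° = 1.516 m; N'_2 = 275·cos8.3° = 272.1; c'Δl = 5.31; W sinα = 39.7
Slice 3: Δl = 3.1/cos17.2° = 3.245 m; N'_3 = 536·cos17.2° = 512.0; c'Δl = 11.36; W sinα = 158.5
Slice 4: Δl = 1.5/cos26.6° = 1.678 m; N'_4 = 232·cos26.6° = 207.4; c'Δl = 5.87; W sinα = 103.9
Slice 5: Δl = 2.5/cos35.5° = 3.071 m; N'_5 = 327·cos35.5° = 266.2; c'Δl = 10.75; W sinα = 189.9
Slice 6: Δl = 1.2/cos44.6° = 1.685 m; N'_6 = 120·cos44.6° = 85.4; c'Δl = 5.90; W sinα = 84.3
Slice 7: Δl = 2.8/cos56.6° = 5.086 m; N'_7 = 147·cos56.6° = 80.9; c'Δl = 17.80; W sinα = 122.7
Σc'Δl = 67.5 kN/m; ΣN' = 1657.2 kN/m; ΣW sinα = 697.7 kN/m
Resisting = 67.5 + 1657.2·tan35.2° = 67.5 + 1169.0 = 1236.5 kN/m
FS = 1236.5 / 697.7 = 1.772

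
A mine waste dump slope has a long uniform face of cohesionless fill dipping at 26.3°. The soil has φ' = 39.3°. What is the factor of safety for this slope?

For a dry cohesionless infinite slope the factor of safety is FS = tanφ' / tanβ.
FS = tan39.3° / tan26.3° = 0.8185 / 0.4942 = 1.656

FS = 1.66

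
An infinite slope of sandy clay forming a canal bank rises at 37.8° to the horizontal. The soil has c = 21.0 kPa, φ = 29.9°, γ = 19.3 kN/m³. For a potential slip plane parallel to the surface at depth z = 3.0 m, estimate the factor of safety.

FS = 1.49

For an infinite slope with a slip plane parallel to the surface (no pore pressure): FS = [c + γz cos²β tanφ] / [γz sinβ cosβ].
γz = 19.3·3.0 = 57.90 kN/m²
Numerator = 21.0 + 57.90·cos²37.8°·tan29.9° = 21.0 + 57.90·0.6243·0.5750 = 41.787 kPa
Denominator = 57.90·sin37.8°·cos37.8° = 57.90·0.6129·0.7902 = 28.040 kPa
FS = 41.787 / 28.040 = 1.490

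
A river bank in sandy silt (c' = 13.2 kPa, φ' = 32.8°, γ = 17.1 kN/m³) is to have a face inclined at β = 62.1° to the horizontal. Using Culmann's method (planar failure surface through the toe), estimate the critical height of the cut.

H_c = 17.93 m

Culmann's analysis gives the critical failure plane at α_cr = (β + φ')/2 = (62.1 + 32.8)/2 = 47.5°, and the critical height
H_c = (4c'/γ) · sinβ cosφ' / [1 − cos(β − φ')]
    = (4·13.2/17.1) · sin62.1°·cos32.8° / [1 − cos(29.3°)]
    = 3.088 · 0.8838·0.8406 / [1 − 0.8721]
    = 3.088 · 0.7429 / 0.1279
    = 17.93 m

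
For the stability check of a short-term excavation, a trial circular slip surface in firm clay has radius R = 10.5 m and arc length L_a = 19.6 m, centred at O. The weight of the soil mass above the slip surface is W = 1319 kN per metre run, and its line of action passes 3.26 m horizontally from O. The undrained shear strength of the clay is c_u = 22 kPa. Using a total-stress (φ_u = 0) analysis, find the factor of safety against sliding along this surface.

FS = 1.05

Taking moments about the centre O, the resisting moment is provided by the undrained shear strength acting along the arc:
M_R = c_u·L_a·R = 22·19.60·10.5 = 4527.6 kN·m/m
M_D = W·d = 1319·3.26 = 4299.9 kN·m/m
FS = M_R / M_D = 4527.6 / 4299.9 = 1.053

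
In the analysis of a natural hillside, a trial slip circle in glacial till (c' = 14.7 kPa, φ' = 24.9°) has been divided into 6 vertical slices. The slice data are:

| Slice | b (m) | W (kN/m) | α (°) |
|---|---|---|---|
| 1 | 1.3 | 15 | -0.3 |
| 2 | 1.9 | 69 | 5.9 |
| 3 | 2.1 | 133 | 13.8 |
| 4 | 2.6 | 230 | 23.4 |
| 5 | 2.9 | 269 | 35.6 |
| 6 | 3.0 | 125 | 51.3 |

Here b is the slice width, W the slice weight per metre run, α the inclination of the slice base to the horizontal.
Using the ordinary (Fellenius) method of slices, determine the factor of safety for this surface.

Ordinary method of slices: FS = Σ[c'·Δl_i + (W_i cosα_i)·tanφ'] / Σ W_i sinα_i, with Δl_i = b_i / cosα_i.
Slice 1: Δl = 1.3/cos(-0.3°) = 1.300 m; N'_1 = 15·cos(-0.3°) = 15.0; c'Δl = 19.11; W sinα = -0.1
Slice 2: Δl = 1.9/cos5.9° = 1.910 m; N'_2 = 69·cos5.9° = 68.6; c'Δl = 28.08; W sinα = 7.1
Slice 3: Δl = 2.1/cos13.8° = 2.162 m; N'_3 = 133·cos13.8° = 129.2; c'Δl = 31.79; W sinα = 31.7
Slice 4: Δl = 2.6/cos23.4° = 2.833 m; N'_4 = 230·cos23.4° = 211.1; c'Δl = 41.65; W sinα = 91.3
Slice 5: Δl = 2.9/cos35.6° = 3.567 m; N'_5 = 269·cos35.6° = 218.7; c'Δl = 52.43; W sinα = 156.6
Slice 6: Δl = 3.0/cos51.3° = 4.798 m; N'_6 = 125·cos51.3° = 78.2; c'Δl = 70.53; W sinα = 97.6
Σc'Δl = 243.6 kN/m; ΣN' = 720.8 kN/m; ΣW sinα = 384.2 kN/m
Resisting = 243.6 + 720.8·tan24.9° = 243.6 + 334.6 = 578.1 kN/m
FS = 578.1 / 384.2 = 1.505

FS = 1.50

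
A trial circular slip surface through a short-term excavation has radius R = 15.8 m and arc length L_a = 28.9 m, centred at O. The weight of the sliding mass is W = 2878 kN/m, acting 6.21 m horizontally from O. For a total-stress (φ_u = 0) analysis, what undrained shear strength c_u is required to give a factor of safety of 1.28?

FS = c_u·L_a·R / (W·d), so c_u = FS·W·d / (L_a·R).
c_u = 1.28·2878·6.21 / (28.90·15.8) = 22876.6 / 456.62 = 50.10 kPa

c_u = 50.1 kPa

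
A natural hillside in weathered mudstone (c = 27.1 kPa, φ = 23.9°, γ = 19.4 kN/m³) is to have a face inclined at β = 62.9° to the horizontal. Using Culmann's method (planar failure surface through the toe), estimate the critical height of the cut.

Culmann's analysis gives the critical failure plane at α_cr = (β + φ)/2 = (62.9 + 23.9)/2 = 43.4°, and the critical height
H_c = (4c/γ) · sinβ cosφ / [1 − cos(β − φ)]
    = (4·27.1/19.4) · sin62.9°·cos23.9° / [1 − cos(39.0°)]
    = 5.588 · 0.8902·0.9143 / [1 − 0.7771]
    = 5.588 · 0.8139 / 0.2229
    = 20.41 m

H_c = 20.41 m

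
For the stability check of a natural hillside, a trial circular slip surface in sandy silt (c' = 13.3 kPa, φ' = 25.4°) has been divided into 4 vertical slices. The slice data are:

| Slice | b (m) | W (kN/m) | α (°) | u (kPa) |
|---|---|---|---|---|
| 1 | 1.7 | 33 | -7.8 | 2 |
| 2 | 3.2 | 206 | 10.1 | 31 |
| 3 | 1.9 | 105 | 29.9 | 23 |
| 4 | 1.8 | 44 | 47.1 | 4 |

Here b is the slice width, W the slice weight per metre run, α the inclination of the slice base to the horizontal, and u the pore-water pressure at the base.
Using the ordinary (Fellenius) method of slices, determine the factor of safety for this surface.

FS = 1.90

Ordinary method of slices: FS = Σ[c'·Δl_i + (W_i cosα_i − u_i·Δl_i)·tanφ'] / Σ W_i sinα_i, with Δl_i = b_i / cosα_i.
Slice 1: Δl = 1.7/cos(-7.8°) = 1.716 m; N'_1 = 33·cos(-7.8°) − 2·1.716 = 29.3; c'Δl = 22.82; W sinα = -4.5
Slice 2: Δl = 3.2/cos10.1° = 3.250 m; N'_2 = 206·cos10.1° − 31·3.250 = 102.0; c'Δl = 43.23; W sinα = 36.1
Slice 3: Δl = 1.9/cos29.9° = 2.192 m; N'_3 = 105·cos29.9° − 23·2.192 = 40.6; c'Δl = 29.15; W sinα = 52.3
Slice 4: Δl = 1.8/cos47.1° = 2.644 m; N'_4 = 44·cos47.1° − 4·2.644 = 19.4; c'Δl = 35.17; W sinα = 32.2
Σc'Δl = 130.4 kN/m; ΣN' = 191.3 kN/m; ΣW sinα = 116.2 kN/m
Resisting = 130.4 + 191.3·tan25.4° = 130.4 + 90.8 = 221.2 kN/m
FS = 221.2 / 116.2 = 1.903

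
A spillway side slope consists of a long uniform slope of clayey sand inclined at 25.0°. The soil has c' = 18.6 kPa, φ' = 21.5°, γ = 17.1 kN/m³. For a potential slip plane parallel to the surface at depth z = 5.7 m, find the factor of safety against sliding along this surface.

For an infinite slope with a slip plane parallel to the surface (no pore pressure): FS = [c' + γz cos²β tanφ'] / [γz sinβ cosβ].
γz = 17.1·5.7 = 97.47 kN/m²
Numerator = 18.6 + 97.47·cos²25.0°·tan21.5° = 18.6 + 97.47·0.8214·0.3939 = 50.137 kPa
Denominator = 97.47·sin25.0°·cos25.0° = 97.47·0.4226·0.9063 = 37.333 kPa
FS = 50.137 / 37.333 = 1.343

FS = 1.34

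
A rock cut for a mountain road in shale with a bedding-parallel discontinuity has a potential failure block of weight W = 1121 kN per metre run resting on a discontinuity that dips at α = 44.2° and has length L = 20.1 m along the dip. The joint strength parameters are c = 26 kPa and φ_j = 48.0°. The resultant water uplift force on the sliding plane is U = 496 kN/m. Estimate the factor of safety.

Resolving the block weight along and normal to the plane and applying the Mohr–Coulomb strength on the joint:
N' = W cosα − U = 1121·cos44.2° − 496 = 307.7 kN/m
Driving force T = W sinα = 1121·sin44.2° = 781.5 kN/m
Resisting force R = c·L + N'·tanφ_j = 26·20.1 + 307.7·tan48.0° = 522.6 + 341.7 = 864.3 kN/m
FS = R / T = 864.3 / 781.5 = 1.106

FS = 1.11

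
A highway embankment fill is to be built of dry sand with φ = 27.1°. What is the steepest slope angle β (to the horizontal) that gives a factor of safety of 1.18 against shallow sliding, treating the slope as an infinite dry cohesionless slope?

For an infinite dry cohesionless slope FS = tanφ/tanβ, so tanβ = tanφ / FS.
tanβ = tan27.1° / 1.18 = 0.5117 / 1.18 = 0.4337
β = arctan(0.4337) = 23.44°

β = 23.4°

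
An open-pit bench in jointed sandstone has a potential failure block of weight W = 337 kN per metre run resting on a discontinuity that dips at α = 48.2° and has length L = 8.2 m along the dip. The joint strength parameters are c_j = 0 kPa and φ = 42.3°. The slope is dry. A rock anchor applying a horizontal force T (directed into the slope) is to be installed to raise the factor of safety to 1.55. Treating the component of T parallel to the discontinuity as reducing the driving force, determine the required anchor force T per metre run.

T = 108 kN/m

Resolving forces along and normal to the sliding plane, with the horizontal anchor force T adding T·sinα to the effective normal force and T·cosα acting up the plane against the driving force:
FS = [c_jL + (W cosα + T sinα) tanφ] / [W sinα − T cosα]
Without the anchor: N' = 224.6 kN/m, driving T_d = 251.2 kN/m, resisting R = 0·8.2 + 224.6·tan42.3° = 204.4 kN/m, FS = 0.81.
Setting FS = 1.55 and solving for T:
1.55·(251.2 − T cos48.2°) = 204.4 + T sin48.2°·tan42.3°
T·(sin48.2°·tan42.3° + 1.55·cos48.2°) = 1.55·251.2 − 204.4
T·(0.7455·0.9099 + 1.55·0.6665) = 389.4 − 204.4 = 185.0
T·1.7115 = 185.0
T = 108.1 kN/m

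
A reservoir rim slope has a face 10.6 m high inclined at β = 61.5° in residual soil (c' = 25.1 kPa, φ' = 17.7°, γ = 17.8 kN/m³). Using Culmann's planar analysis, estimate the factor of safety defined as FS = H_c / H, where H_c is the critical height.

FS = 1.60

H_c = (4c'/γ) · sinβ cosφ' / [1 − cos(β − φ')]
    = (4·25.1/17.8) · sin61.5°·cos17.7° / [1 − cos43.8°]
    = 5.640 · 0.8372 / 0.2782 = 16.97 m
FS = H_c / H = 16.97 / 10.6 = 1.601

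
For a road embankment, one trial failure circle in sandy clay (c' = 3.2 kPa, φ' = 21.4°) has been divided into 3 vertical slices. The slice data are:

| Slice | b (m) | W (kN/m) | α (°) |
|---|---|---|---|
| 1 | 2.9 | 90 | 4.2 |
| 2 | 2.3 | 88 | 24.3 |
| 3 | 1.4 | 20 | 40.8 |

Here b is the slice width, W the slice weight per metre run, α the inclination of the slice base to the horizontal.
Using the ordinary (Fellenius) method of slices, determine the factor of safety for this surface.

Ordinary method of slices: FS = Σ[c'·Δl_i + (W_i cosα_i)·tanφ'] / Σ W_i sinα_i, with Δl_i = b_i / cosα_i.
Slice 1: Δl = 2.9/cos4.2° = 2.908 m; N'_1 = 90·cos4.2° = 89.8; c'Δl = 9.30; W sinα = 6.6
Slice 2: Δl = 2.3/cos24.3° = 2.524 m; N'_2 = 88·cos24.3° = 80.2; c'Δl = 8.08; W sinα = 36.2
Slice 3: Δl = 1.4/cos40.8° = 1.849 m; N'_3 = 20·cos40.8° = 15.1; c'Δl = 5.92; W sinα = 13.1
Σc'Δl = 23.3 kN/m; ΣN' = 185.1 kN/m; ΣW sinα = 55.9 kN/m
Resisting = 23.3 + 185.1·tan21.4° = 23.3 + 72.5 = 95.8 kN/m
FS = 95.8 / 55.9 = 1.715

FS = 1.72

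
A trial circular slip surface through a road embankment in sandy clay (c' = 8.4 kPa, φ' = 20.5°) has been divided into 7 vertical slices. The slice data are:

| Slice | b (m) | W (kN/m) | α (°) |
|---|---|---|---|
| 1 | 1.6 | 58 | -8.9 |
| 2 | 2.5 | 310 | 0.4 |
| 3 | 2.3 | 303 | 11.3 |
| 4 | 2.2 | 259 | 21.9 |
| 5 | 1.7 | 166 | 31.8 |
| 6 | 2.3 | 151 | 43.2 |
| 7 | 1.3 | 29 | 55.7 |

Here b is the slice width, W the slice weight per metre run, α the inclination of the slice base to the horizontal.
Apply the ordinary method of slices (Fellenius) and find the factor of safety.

FS = 1.58

Ordinary method of slices: FS = Σ[c'·Δl_i + (W_i cosα_i)·tanφ'] / Σ W_i sinα_i, with Δl_i = b_i / cosα_i.
Slice 1: Δl = 1.6/cos(-8.9°) = 1.619 m; N'_1 = 58·cos(-8.9°) = 57.3; c'Δl = 13.60; W sinα = -9.0
Slice 2: Δl = 2.5/cos0.4° = 2.500 m; N'_2 = 310·cos0.4° = 310.0; c'Δl = 21.00; W sinα = 2.2
Slice 3: Δl = 2.3/cos11.3° = 2.345 m; N'_3 = 303·cos11.3° = 297.1; c'Δl = 19.70; W sinα = 59.4
Slice 4: Δl = 2.2/cos21.9° = 2.371 m; N'_4 = 259·cos21.9° = 240.3; c'Δl = 19.92; W sinα = 96.6
Slice 5: Δl = 1.7/cos31.8° = 2.000 m; N'_5 = 166·cos31.8° = 141.1; c'Δl = 16.80; W sinα = 87.5
Slice 6: Δl = 2.3/cos43.2° = 3.155 m; N'_6 = 151·cos43.2° = 110.1; c'Δl = 26.50; W sinα = 103.4
Slice 7: Δl = 1.3/cos55.7° = 2.307 m; N'_7 = 29·cos55.7° = 16.3; c'Δl = 19.38; W sinα = 24.0
Σc'Δl = 136.9 kN/m; ΣN' = 1172.2 kN/m; ΣW sinα = 364.0 kN/m
Resisting = 136.9 + 1172.2·tan20.5° = 136.9 + 438.3 = 575.2 kN/m
FS = 575.2 / 364.0 = 1.580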